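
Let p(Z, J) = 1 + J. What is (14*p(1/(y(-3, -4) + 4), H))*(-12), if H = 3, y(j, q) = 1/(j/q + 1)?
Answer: -672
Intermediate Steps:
y(j, q) = 1/(1 + j/q)
(14*p(1/(y(-3, -4) + 4), H))*(-12) = (14*(1 + 3))*(-12) = (14*4)*(-12) = 56*(-12) = -672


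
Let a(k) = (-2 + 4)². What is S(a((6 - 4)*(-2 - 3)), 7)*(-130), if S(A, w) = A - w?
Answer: 390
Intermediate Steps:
a(k) = 4 (a(k) = 2² = 4)
S(a((6 - 4)*(-2 - 3)), 7)*(-130) = (4 - 1*7)*(-130) = (4 - 7)*(-130) = -3*(-130) = 390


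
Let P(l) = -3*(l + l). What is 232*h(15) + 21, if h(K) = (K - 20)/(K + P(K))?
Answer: 547/15 ≈ 36.467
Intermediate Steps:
P(l) = -6*l
h(K) = -(-20 + K)/(5*K) (h(K) = (K - 20)/(K - 6*K) = (-20 + K)/((-5*K)) = (-20 + K)*(-1/(5*K)) = -(-20 + K)/(5*K))
232*h(15) + 21 = 232*((⅕)*(20 - 1*15)/15) + 21 = 232*((⅕)*(1/15)*(20 - 15)) + 21 = 232*((⅕)*(1/15)*5) + 21 = 232*(1/15) + 21 = 232/15 + 21 = 547/15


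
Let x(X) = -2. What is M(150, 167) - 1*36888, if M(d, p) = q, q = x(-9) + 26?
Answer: -36864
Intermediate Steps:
q = 24 (q = -2 + 26 = 24)
M(d, p) = 24
M(150, 167) - 1*36888 = 24 - 1*36888 = 24 - 36888 = -36864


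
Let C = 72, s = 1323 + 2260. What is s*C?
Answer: 257976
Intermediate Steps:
s = 3583
s*C = 3583*72 = 257976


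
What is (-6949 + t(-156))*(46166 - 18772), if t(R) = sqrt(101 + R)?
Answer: -190360906 + 27394*I*sqrt(55) ≈ -1.9036e+8 + 2.0316e+5*I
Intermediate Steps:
(-6949 + t(-156))*(46166 - 18772) = (-6949 + sqrt(101 - 156))*(46166 - 18772) = (-6949 + sqrt(-55))*27394 = (-6949 + I*sqrt(55))*27394 = -190360906 + 27394*I*sqrt(55)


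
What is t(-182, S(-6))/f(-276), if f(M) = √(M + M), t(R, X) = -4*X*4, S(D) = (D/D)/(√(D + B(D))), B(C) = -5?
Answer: 4*√1518/759 ≈ 0.20533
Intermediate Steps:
S(D) = (-5 + D)^(-½) (S(D) = (D/D)/(√(D - 5)) = 1/√(-5 + D) = (-5 + D)^(-½))
t(R, X) = -16*X
f(M) = √2*√M (f(M) = √(2*M) = √2*√M)
t(-182, S(-6))/f(-276) = (-16/√(-5 - 6))/((√2*√(-276))) = (-(-16)*I*√11/11)/((√2*(2*I*√69))) = (-(-16)*I*√11/11)/((2*I*√138)) = (16*I*√11/11)*(-I*√138/276) = 4*√1518/759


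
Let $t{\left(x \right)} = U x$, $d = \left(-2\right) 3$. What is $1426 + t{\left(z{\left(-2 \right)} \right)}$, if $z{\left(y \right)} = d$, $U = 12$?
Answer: $1354$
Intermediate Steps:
$d = -6$
$z{\left(y \right)} = -6$
$t{\left(x \right)} = 12 x$
$1426 + t{\left(z{\left(-2 \right)} \right)} = 1426 + 12 \left(-6\right) = 1426 - 72 = 1354$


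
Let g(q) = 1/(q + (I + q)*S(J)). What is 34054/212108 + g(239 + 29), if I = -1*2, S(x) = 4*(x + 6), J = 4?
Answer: 92918285/578418516 ≈ 0.16064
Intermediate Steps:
S(x) = 24 + 4*x (S(x) = 4*(6 + x) = 24 + 4*x)
I = -2
g(q) = 1/(-80 + 41*q) (g(q) = 1/(q + (-2 + q)*(24 + 4*4)) = 1/(q + (-2 + q)*(24 + 16)) = 1/(q + (-2 + q)*40) = 1/(q + (-80 + 40*q)) = 1/(-80 + 41*q))
34054/212108 + g(239 + 29) = 34054/212108 + 1/(-80 + 41*(239 + 29)) = 34054*(1/212108) + 1/(-80 + 41*268) = 17027/106054 + 1/(-80 + 10988) = 17027/106054 + 1/10908 = 92918285/578418516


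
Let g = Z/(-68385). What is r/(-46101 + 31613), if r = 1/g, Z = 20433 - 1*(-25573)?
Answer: 68385/666534928 ≈ 0.00010260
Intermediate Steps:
Z = 46006 (Z = 20433 + 25573 = 46006)
g = -46006/68385 (g = 46006/(-68385) = 46006*(-1/68385) = -46006/68385 ≈ -0.67275)
r = -68385/46006 (r = 1/(-46006/68385) = -68385/46006 ≈ -1.4864)
r/(-46101 + 31613) = -68385/(46006*(-46101 + 31613)) = -68385/46006/(-14488) = -68385/46006*(-1/14488) = 68385/666534928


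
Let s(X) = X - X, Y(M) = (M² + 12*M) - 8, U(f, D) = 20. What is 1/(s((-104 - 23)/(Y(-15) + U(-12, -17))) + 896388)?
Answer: 1/896388 ≈ 1.1156e-6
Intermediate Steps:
Y(M) = -8 + M² + 12*M
s(X) = 0
1/(s((-104 - 23)/(Y(-15) + U(-12, -17))) + 896388) = 1/(0 + 896388) = 1/896388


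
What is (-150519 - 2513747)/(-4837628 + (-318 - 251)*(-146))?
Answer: 1332133/2377277 ≈ 0.56036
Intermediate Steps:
(-150519 - 2513747)/(-4837628 + (-318 - 251)*(-146)) = -2664266/(-4837628 - 569*(-146)) = -2664266/(-4837628 + 83074) = -2664266/(-4754554) = -2664266*(-1/4754554) = 1332133/2377277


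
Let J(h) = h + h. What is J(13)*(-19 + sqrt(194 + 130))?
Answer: -26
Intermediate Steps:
J(h) = 2*h
J(13)*(-19 + sqrt(194 + 130)) = (2*13)*(-19 + sqrt(194 + 130)) = 26*(-19 + sqrt(324)) = 26*(-19 + 18) = 26*(-1) = -26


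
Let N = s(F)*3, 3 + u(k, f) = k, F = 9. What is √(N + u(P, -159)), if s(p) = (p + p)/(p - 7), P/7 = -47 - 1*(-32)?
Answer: 9*I ≈ 9.0*I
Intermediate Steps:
P = -105 (P = 7*(-47 - 1*(-32)) = 7*(-47 + 32) = 7*(-15) = -105)
u(k, f) = -3 + k
s(p) = 2*p/(-7 + p) (s(p) = (2*p)/(-7 + p) = 2*p/(-7 + p))
N = 27 (N = (2*9/(-7 + 9))*3 = (2*9/2)*3 = (2*9*(½))*3 = 9*3 = 27)
√(N + u(P, -159)) = √(27 + (-3 - 105)) = √(27 - 108) = √(-81) = 9*I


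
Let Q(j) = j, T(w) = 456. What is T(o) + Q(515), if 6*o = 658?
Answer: 971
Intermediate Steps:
o = 329/3 (o = (⅙)*658 = 329/3 ≈ 109.67)
T(o) + Q(515) = 456 + 515 = 971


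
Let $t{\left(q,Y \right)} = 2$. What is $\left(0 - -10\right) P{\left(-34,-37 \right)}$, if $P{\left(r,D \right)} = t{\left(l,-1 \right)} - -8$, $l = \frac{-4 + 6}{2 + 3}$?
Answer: $100$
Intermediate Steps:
$l = \frac{2}{5} \approx 0.4$
$P{\left(r,D \right)} = 10$ ($P{\left(r,D \right)} = 2 - -8 = 2 + 8 = 10$)
$\left(0 - -10\right) P{\left(-34,-37 \right)} = \left(0 - -10\right) 10 = \left(0 + 10\right) 10 = 10 \cdot 10 = 100$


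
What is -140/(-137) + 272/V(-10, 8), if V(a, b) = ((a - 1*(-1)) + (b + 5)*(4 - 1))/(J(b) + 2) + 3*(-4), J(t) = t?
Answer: -36004/1233 ≈ -29.200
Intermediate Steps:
V(a, b) = -12 + (16 + a + 3*b)/(2 + b) (V(a, b) = ((a - 1*(-1)) + (b + 5)*(4 - 1))/(b + 2) + 3*(-4) = ((a + 1) + (5 + b)*3)/(2 + b) - 12 = ((1 + a) + (15 + 3*b))/(2 + b) - 12 = (16 + a + 3*b)/(2 + b) - 12 = -12 + (16 + a + 3*b)/(2 + b))
-140/(-137) + 272/V(-10, 8) = -140/(-137) + 272/(((-8 - 10 - 9*8)/(2 + 8))) = -140*(-1/137) + 272/(((-8 - 10 - 72)/10)) = 140/137 + 272/(((1/10)*(-90))) = 140/137 + 272/(-9) = 140/137 + 272*(-1/9) = 140/137 - 272/9 = -36004/1233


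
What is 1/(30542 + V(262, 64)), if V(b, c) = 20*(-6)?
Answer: 1/30422 ≈ 3.2871e-5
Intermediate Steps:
V(b, c) = -120
1/(30542 + V(262, 64)) = 1/(30542 - 120) = 1/30422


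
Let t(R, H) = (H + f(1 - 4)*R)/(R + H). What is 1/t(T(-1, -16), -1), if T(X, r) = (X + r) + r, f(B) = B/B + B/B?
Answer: 34/67 ≈ 0.50746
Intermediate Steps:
f(B) = 2 (f(B) = 1 + 1 = 2)
T(X, r) = X + 2*r
t(R, H) = (H + 2*R)/(H + R) (t(R, H) = (H + 2*R)/(R + H) = (H + 2*R)/(H + R))
1/t(T(-1, -16), -1) = 1/((-1 + 2*(-1 + 2*(-16)))/(-1 + (-1 + 2*(-16)))) = 1/((-1 + 2*(-1 - 32))/(-1 + (-1 - 32))) = 1/((-1 + 2*(-33))/(-1 - 33)) = 1/((-1 - 66)/(-34)) = 1/(-1/34*(-67)) = 1/(67/34) = 34/67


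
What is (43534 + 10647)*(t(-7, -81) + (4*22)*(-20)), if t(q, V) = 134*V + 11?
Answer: -682843143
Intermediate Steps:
t(q, V) = 11 + 134*V
(43534 + 10647)*(t(-7, -81) + (4*22)*(-20)) = (43534 + 10647)*((11 + 134*(-81)) + (4*22)*(-20)) = 54181*((11 - 10854) + 88*(-20)) = 54181*(-10843 - 1760) = 54181*(-12603) = -682843143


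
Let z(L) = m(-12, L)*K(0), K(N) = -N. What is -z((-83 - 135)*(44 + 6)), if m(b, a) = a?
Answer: 0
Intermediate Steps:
z(L) = 0 (z(L) = L*(-1*0) = L*0 = 0)
-z((-83 - 135)*(44 + 6)) = -1*0 = 0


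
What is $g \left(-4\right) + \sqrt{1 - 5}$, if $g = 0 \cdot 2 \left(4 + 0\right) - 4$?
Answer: $16 + 2 i \approx 16.0 + 2.0 i$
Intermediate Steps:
$g = -4$ ($g = 0 \cdot 2 \cdot 4 - 4 = 0 \cdot 8 - 4 = 0 - 4 = -4$)
$g \left(-4\right) + \sqrt{1 - 5} = \left(-4\right) \left(-4\right) + \sqrt{1 - 5} = 16 + \sqrt{-4} = 16 + 2 i$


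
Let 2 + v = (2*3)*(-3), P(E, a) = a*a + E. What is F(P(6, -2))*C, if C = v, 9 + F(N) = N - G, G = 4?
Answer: 60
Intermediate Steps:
P(E, a) = E + a² (P(E, a) = a² + E = E + a²)
F(N) = -13 + N (F(N) = -9 + (N - 1*4) = -9 + (N - 4) = -9 + (-4 + N) = -13 + N)
v = -20 (v = -2 + (2*3)*(-3) = -2 + 6*(-3) = -2 - 18 = -20)
C = -20
F(P(6, -2))*C = (-13 + (6 + (-2)²))*(-20) = (-13 + (6 + 4))*(-20) = (-13 + 10)*(-20) = -3*(-20) = 60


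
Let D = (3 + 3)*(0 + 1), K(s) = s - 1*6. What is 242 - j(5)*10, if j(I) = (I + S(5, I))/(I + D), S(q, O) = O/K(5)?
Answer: 242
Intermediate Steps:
K(s) = -6 + s (K(s) = s - 6 = -6 + s)
S(q, O) = -O (S(q, O) = O/(-6 + 5) = O/(-1) = O*(-1) = -O)
D = 6 (D = 6*1 = 6)
j(I) = 0 (j(I) = (I - I)/(I + 6) = 0/(6 + I) = 0)
242 - j(5)*10 = 242 - 0*10 = 242 - 1*0 = 242 + 0 = 242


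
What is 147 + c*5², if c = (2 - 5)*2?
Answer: -3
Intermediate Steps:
c = -6 (c = -3*2 = -6)
147 + c*5² = 147 - 6*5² = 147 - 6*25 = 147 - 150 = -3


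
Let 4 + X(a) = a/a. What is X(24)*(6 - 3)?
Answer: -9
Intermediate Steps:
X(a) = -3 (X(a) = -4 + a/a = -4 + 1 = -3)
X(24)*(6 - 3) = -3*(6 - 3) = -3*3 = -9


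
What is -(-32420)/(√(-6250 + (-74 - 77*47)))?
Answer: -32420*I*√9943/9943 ≈ -325.13*I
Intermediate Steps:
-(-32420)/(√(-6250 + (-74 - 77*47))) = -(-32420)/(√(-6250 + (-74 - 3619))) = -(-32420)/(√(-6250 - 3693)) = -(-32420)/(√(-9943)) = -(-32420)/(I*√9943) = -(-32420)*(-I*√9943/9943) = -32420*I*√9943/9943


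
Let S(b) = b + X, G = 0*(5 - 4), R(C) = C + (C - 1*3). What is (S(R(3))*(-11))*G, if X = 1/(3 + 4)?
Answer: 0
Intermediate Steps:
X = ⅐ (X = 1/7 = ⅐ ≈ 0.14286)
R(C) = -3 + 2*C (R(C) = C + (C - 3) = C + (-3 + C) = -3 + 2*C)
G = 0 (G = 0*1 = 0)
S(b) = ⅐ + b (S(b) = b + ⅐ = ⅐ + b)
(S(R(3))*(-11))*G = ((⅐ + (-3 + 2*3))*(-11))*0 = ((⅐ + (-3 + 6))*(-11))*0 = ((⅐ + 3)*(-11))*0 = ((22/7)*(-11))*0 = -242/7*0 = 0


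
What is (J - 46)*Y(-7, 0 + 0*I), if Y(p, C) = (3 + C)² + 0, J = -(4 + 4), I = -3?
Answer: -486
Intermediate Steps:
J = -8 (J = -1*8 = -8)
Y(p, C) = (3 + C)²
(J - 46)*Y(-7, 0 + 0*I) = (-8 - 46)*(3 + (0 + 0*(-3)))² = -54*(3 + (0 + 0))² = -54*(3 + 0)² = -54*3² = -54*9 = -486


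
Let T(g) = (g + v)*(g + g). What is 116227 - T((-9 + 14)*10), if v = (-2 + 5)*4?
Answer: 110027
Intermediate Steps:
v = 12 (v = 3*4 = 12)
T(g) = 2*g*(12 + g) (T(g) = (g + 12)*(g + g) = (12 + g)*(2*g) = 2*g*(12 + g))
116227 - T((-9 + 14)*10) = 116227 - 2*(-9 + 14)*10*(12 + (-9 + 14)*10) = 116227 - 2*5*10*(12 + 5*10) = 116227 - 2*50*(12 + 50) = 116227 - 2*50*62 = 116227 - 1*6200 = 116227 - 6200 = 110027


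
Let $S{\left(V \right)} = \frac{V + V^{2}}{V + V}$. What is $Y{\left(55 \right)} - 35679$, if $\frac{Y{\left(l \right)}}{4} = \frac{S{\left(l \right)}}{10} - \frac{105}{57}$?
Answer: $- \frac{3389141}{95} \approx -35675.0$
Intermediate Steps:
$S{\left(V \right)} = \frac{V + V^{2}}{2 V}$
$Y{\left(l \right)} = - \frac{681}{95} + \frac{l}{5}$ ($Y{\left(l \right)} = 4 \left(\frac{\frac{1}{2} + \frac{l}{2}}{10} - \frac{105}{57}\right) = 4 \left(\left(\frac{1}{2} + \frac{l}{2}\right) \frac{1}{10} - \frac{35}{19}\right) = 4 \left(\left(\frac{1}{20} + \frac{l}{20}\right) - \frac{35}{19}\right) = 4 \left(- \frac{681}{380} + \frac{l}{20}\right) = - \frac{681}{95} + \frac{l}{5}$)
$Y{\left(55 \right)} - 35679 = \left(- \frac{681}{95} + \frac{1}{5} \cdot 55\right) - 35679 = \left(- \frac{681}{95} + 11\right) - 35679 = \frac{364}{95} - 35679 = - \frac{3389141}{95}$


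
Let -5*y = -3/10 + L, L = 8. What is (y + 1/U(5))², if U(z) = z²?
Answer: 9/4 ≈ 2.2500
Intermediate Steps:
y = -77/50 (y = -(-3/10 + 8)/5 = -⅕*77/10 = -77/50 ≈ -1.5400)
(y + 1/U(5))² = (-77/50 + 1/(5²))² = (-77/50 + 1/25)² = (-3/2)² = 9/4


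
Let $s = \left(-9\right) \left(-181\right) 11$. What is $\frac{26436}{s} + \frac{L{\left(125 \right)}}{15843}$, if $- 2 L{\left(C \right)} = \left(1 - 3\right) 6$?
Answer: $\frac{46548118}{31543413} \approx 1.4757$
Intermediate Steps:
$L{\left(C \right)} = 6$ ($L{\left(C \right)} = - \frac{\left(1 - 3\right) 6}{2} = - \frac{\left(-2\right) 6}{2} = \left(- \frac{1}{2}\right) \left(-12\right) = 6$)
$s = 17919$ ($s = 1629 \cdot 11 = 17919$)
$\frac{26436}{s} + \frac{L{\left(125 \right)}}{15843} = \frac{26436}{17919} + \frac{6}{15843} = 26436 \cdot \frac{1}{17919} + 6 \cdot \frac{1}{15843} = \frac{8812}{5973} + \frac{2}{5281} = \frac{46548118}{31543413}$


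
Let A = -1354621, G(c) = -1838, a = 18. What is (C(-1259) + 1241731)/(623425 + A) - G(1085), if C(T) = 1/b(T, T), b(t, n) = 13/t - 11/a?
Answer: 18909195071573/10297433268 ≈ 1836.3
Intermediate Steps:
b(t, n) = -11/18 + 13/t (b(t, n) = 13/t - 11/18 = -11/18 + 13/t)
C(T) = 1/(-11/18 + 13/T)
(C(-1259) + 1241731)/(623425 + A) - G(1085) = (18*(-1259)/(234 - 11*(-1259)) + 1241731)/(623425 - 1354621) - 1*(-1838) = (18*(-1259)/(234 + 13849) + 1241731)/(-731196) + 1838 = (18*(-1259)/14083 + 1241731)*(-1/731196) + 1838 = (18*(-1259)*(1/14083) + 1241731)*(-1/731196) + 1838 = (-22662/14083 + 1241731)*(-1/731196) + 1838 = (17487275011/14083)*(-1/731196) + 1838 = -17487275011/10297433268 + 1838 = 18909195071573/10297433268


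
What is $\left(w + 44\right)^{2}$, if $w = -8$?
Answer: $1296$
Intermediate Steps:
$\left(w + 44\right)^{2} = \left(-8 + 44\right)^{2} = 36^{2} = 1296$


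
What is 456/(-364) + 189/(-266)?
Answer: -6789/3458 ≈ -1.9633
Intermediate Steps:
456/(-364) + 189/(-266) = 456*(-1/364) + 189*(-1/266) = -114/91 - 27/38 = -6789/3458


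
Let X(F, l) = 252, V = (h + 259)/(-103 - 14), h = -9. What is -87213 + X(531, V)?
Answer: -86961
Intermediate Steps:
V = -250/117 (V = (-9 + 259)/(-103 - 14) = 250/(-117) = 250*(-1/117) = -250/117 ≈ -2.1368)
-87213 + X(531, V) = -87213 + 252 = -86961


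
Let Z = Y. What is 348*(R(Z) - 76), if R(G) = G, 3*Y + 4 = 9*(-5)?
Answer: -32132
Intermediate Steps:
Y = -49/3 (Y = -4/3 + (9*(-5))/3 = -4/3 + (⅓)*(-45) = -4/3 - 15 = -49/3 ≈ -16.333)
Z = -49/3 ≈ -16.333
348*(R(Z) - 76) = 348*(-49/3 - 76) = 348*(-277/3) = -32132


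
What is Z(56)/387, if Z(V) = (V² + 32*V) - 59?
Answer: 541/43 ≈ 12.581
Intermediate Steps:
Z(V) = -59 + V² + 32*V
Z(56)/387 = (-59 + 56² + 32*56)/387 = (-59 + 3136 + 1792)*(1/387) = 4869*(1/387) = 541/43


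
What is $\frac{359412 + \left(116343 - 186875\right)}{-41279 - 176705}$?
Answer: $- \frac{18055}{13624} \approx -1.3252$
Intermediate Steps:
$\frac{359412 + \left(116343 - 186875\right)}{-41279 - 176705} = \frac{359412 + \left(116343 - 186875\right)}{-217984} = \left(359412 - 70532\right) \left(- \frac{1}{217984}\right) = 288880 \left(- \frac{1}{217984}\right) = - \frac{18055}{13624}$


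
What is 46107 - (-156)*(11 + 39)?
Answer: 53907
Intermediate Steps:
46107 - (-156)*(11 + 39) = 46107 - (-156)*50 = 46107 - 1*(-7800) = 46107 + 7800 = 53907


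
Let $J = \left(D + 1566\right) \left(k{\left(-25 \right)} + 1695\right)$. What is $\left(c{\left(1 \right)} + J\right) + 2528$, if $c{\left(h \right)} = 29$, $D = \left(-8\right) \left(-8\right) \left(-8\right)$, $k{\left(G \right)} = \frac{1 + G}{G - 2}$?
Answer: $\frac{16110215}{9} \approx 1.79 \cdot 10^{6}$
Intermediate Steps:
$k{\left(G \right)} = \frac{1 + G}{-2 + G}$
$D = -512$ ($D = 64 \left(-8\right) = -512$)
$J = \frac{16087202}{9}$ ($J = \left(-512 + 1566\right) \left(\frac{1 - 25}{-2 - 25} + 1695\right) = 1054 \left(\frac{1}{-27} \left(-24\right) + 1695\right) = 1054 \left(\left(- \frac{1}{27}\right) \left(-24\right) + 1695\right) = 1054 \left(\frac{8}{9} + 1695\right) = 1054 \cdot \frac{15263}{9} = \frac{16087202}{9} \approx 1.7875 \cdot 10^{6}$)
$\left(c{\left(1 \right)} + J\right) + 2528 = \left(29 + \frac{16087202}{9}\right) + 2528 = \frac{16087463}{9} + 2528 = \frac{16110215}{9}$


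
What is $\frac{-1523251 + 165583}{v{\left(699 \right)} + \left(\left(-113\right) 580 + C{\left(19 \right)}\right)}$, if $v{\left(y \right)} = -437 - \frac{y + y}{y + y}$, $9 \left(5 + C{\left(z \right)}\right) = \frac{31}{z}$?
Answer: $\frac{116080614}{5641531} \approx 20.576$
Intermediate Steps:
$C{\left(z \right)} = -5 + \frac{31}{9 z}$ ($C{\left(z \right)} = -5 + \frac{31 \frac{1}{z}}{9} = -5 + \frac{31}{9 z}$)
$v{\left(y \right)} = -438$ ($v{\left(y \right)} = -437 - \frac{2 y}{2 y} = -437 - 2 y \frac{1}{2 y} = -437 - 1 = -438$)
$\frac{-1523251 + 165583}{v{\left(699 \right)} + \left(\left(-113\right) 580 + C{\left(19 \right)}\right)} = \frac{-1523251 + 165583}{-438 - \left(65545 - \frac{31}{171}\right)} = - \frac{1357668}{-438 + \left(-65540 + \left(-5 + \frac{31}{9} \cdot \frac{1}{19}\right)\right)} = - \frac{1357668}{-438 + \left(-65540 + \left(-5 + \frac{31}{171}\right)\right)} = - \frac{1357668}{-438 - \frac{11208164}{171}} = - \frac{1357668}{- \frac{11283062}{171}} = \left(-1357668\right) \left(- \frac{171}{11283062}\right) = \frac{116080614}{5641531}$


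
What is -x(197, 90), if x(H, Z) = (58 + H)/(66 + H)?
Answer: -255/263 ≈ -0.96958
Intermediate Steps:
x(H, Z) = (58 + H)/(66 + H)
-x(197, 90) = -(58 + 197)/(66 + 197) = -255/263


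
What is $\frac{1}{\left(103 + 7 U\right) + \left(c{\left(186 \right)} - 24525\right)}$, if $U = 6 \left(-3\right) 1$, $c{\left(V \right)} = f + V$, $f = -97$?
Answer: $- \frac{1}{24459} \approx -4.0885 \cdot 10^{-5}$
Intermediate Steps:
$c{\left(V \right)} = -97 + V$
$U = -18$ ($U = \left(-18\right) 1 = -18$)
$\frac{1}{\left(103 + 7 U\right) + \left(c{\left(186 \right)} - 24525\right)} = \frac{1}{\left(103 + 7 \left(-18\right)\right) + \left(\left(-97 + 186\right) - 24525\right)} = \frac{1}{\left(103 - 126\right) + \left(89 - 24525\right)} = \frac{1}{-23 - 24436} = \frac{1}{-24459} = - \frac{1}{24459}$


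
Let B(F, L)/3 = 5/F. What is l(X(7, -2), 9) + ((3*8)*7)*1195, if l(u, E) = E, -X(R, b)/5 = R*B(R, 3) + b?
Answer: 200769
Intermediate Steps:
B(F, L) = 15/F (B(F, L) = 3*(5/F) = 15/F)
X(R, b) = -75 - 5*b (X(R, b) = -5*(R*(15/R) + b) = -5*(15 + b) = -75 - 5*b)
l(X(7, -2), 9) + ((3*8)*7)*1195 = 9 + ((3*8)*7)*1195 = 9 + (24*7)*1195 = 9 + 168*1195 = 9 + 200760 = 200769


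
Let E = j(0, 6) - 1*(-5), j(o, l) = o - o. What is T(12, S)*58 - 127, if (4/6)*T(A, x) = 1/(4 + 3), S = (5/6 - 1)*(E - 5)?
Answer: -802/7 ≈ -114.57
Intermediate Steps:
j(o, l) = 0
E = 5 (E = 0 - 1*(-5) = 0 + 5 = 5)
S = 0 (S = (5/6 - 1)*(5 - 5) = (5*(1/6) - 1)*0 = (5/6 - 1)*0 = -1/6*0 = 0)
T(A, x) = 3/14 (T(A, x) = 3/(2*(4 + 3)) = (3/2)/7 = (3/2)*(1/7) = 3/14)
T(12, S)*58 - 127 = (3/14)*58 - 127 = 87/7 - 127 = -802/7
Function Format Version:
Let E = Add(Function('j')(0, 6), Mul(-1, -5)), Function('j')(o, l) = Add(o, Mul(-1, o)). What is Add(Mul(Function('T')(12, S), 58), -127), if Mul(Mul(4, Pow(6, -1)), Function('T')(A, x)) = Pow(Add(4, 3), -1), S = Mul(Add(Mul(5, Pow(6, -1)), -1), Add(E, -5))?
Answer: Rational(-802, 7) ≈ -114.57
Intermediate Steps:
Function('j')(o, l) = 0
E = 5 (E = Add(0, Mul(-1, -5)) = Add(0, 5) = 5)
S = 0 (S = Mul(Add(Mul(5, Pow(6, -1)), -1), Add(5, -5)) = Mul(Add(Mul(5, Rational(1, 6)), -1), 0) = Mul(Add(Rational(5, 6), -1), 0) = Mul(Rational(-1, 6), 0) = 0)
Function('T')(A, x) = Rational(3, 14) (Function('T')(A, x) = Mul(Rational(3, 2), Pow(Add(4, 3), -1)) = Mul(Rational(3, 2), Pow(7, -1)) = Mul(Rational(3, 2), Rational(1, 7)) = Rational(3, 14))
Add(Mul(Function('T')(12, S), 58), -127) = Add(Mul(Rational(3, 14), 58), -127) = Add(Rational(87, 7), -127) = Rational(-802, 7)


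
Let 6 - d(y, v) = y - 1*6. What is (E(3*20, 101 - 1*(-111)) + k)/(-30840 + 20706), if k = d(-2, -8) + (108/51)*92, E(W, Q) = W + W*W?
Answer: -32885/86139 ≈ -0.38177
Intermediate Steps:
d(y, v) = 12 - y (d(y, v) = 6 - (y - 1*6) = 6 - (y - 6) = 6 - (-6 + y) = 6 + (6 - y) = 12 - y)
E(W, Q) = W + W**2
k = 3550/17 (k = (12 - 1*(-2)) + (108/51)*92 = (12 + 2) + (108*(1/51))*92 = 14 + (36/17)*92 = 14 + 3312/17 = 3550/17 ≈ 208.82)
(E(3*20, 101 - 1*(-111)) + k)/(-30840 + 20706) = ((3*20)*(1 + 3*20) + 3550/17)/(-30840 + 20706) = (60*(1 + 60) + 3550/17)/(-10134) = (60*61 + 3550/17)*(-1/10134) = (3660 + 3550/17)*(-1/10134) = (65770/17)*(-1/10134) = -32885/86139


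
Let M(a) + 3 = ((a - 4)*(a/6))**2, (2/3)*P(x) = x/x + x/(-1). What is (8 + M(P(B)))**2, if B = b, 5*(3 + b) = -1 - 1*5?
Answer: 5403573081/6250000 ≈ 864.57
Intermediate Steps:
b = -21/5 (b = -3 + (-1 - 1*5)/5 = -3 + (-1 - 5)/5 = -3 + (1/5)*(-6) = -3 - 6/5 = -21/5 ≈ -4.2000)
B = -21/5 ≈ -4.2000
P(x) = 3/2 - 3*x/2 (P(x) = 3*(x/x + x/(-1))/2 = 3*(1 + x*(-1))/2 = 3*(1 - x)/2 = 3/2 - 3*x/2)
M(a) = -3 + a**2*(-4 + a)**2/36 (M(a) = -3 + ((a - 4)*(a/6))**2 = -3 + ((-4 + a)*(a*(1/6)))**2 = -3 + ((-4 + a)*(a/6))**2 = -3 + (a*(-4 + a)/6)**2 = -3 + a**2*(-4 + a)**2/36)
(8 + M(P(B)))**2 = (8 + (-3 + (3/2 - 3/2*(-21/5))**2*(-4 + (3/2 - 3/2*(-21/5)))**2/36))**2 = (8 + (-3 + (3/2 + 63/10)**2*(-4 + (3/2 + 63/10))**2/36))**2 = (8 + (-3 + (39/5)**2*(-4 + 39/5)**2/36))**2 = (8 + (-3 + (1/36)*(1521/25)*(19/5)**2))**2 = (8 + (-3 + (1/36)*(1521/25)*(361/25)))**2 = (8 + (-3 + 61009/2500))**2 = (8 + 53509/2500)**2 = (73509/2500)**2 = 5403573081/6250000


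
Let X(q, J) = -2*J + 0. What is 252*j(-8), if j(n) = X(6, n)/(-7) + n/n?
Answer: -324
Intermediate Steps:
X(q, J) = -2*J
j(n) = 1 + 2*n/7 (j(n) = -2*n/(-7) + n/n = -2*n*(-⅐) + 1 = 2*n/7 + 1 = 1 + 2*n/7)
252*j(-8) = 252*(1 + (2/7)*(-8)) = 252*(1 - 16/7) = 252*(-9/7) = -324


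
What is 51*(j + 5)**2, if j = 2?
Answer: 2499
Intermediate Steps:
51*(j + 5)**2 = 51*(2 + 5)**2 = 51*7**2 = 51*49 = 2499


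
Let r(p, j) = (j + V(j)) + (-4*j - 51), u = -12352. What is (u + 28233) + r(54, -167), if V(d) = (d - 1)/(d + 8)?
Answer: 865599/53 ≈ 16332.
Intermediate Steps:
V(d) = (-1 + d)/(8 + d)
r(p, j) = -51 - 3*j + (-1 + j)/(8 + j) (r(p, j) = (j + (-1 + j)/(8 + j)) + (-4*j - 51) = (j + (-1 + j)/(8 + j)) + (-51 - 4*j) = -51 - 3*j + (-1 + j)/(8 + j))
(u + 28233) + r(54, -167) = (-12352 + 28233) + (-409 - 74*(-167) - 3*(-167)²)/(8 - 167) = 15881 + (-409 + 12358 - 3*27889)/(-159) = 15881 - (-409 + 12358 - 83667)/159 = 15881 - 1/159*(-71718) = 15881 + 23906/53 = 865599/53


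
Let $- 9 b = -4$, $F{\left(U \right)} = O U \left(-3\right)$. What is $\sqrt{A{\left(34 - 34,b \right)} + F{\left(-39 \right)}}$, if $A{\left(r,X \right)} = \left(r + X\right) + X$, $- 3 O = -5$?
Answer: $\frac{\sqrt{1763}}{3} \approx 13.996$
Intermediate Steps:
$O = \frac{5}{3}$ ($O = \left(- \frac{1}{3}\right) \left(-5\right) = \frac{5}{3} \approx 1.6667$)
$F{\left(U \right)} = - 5 U$ ($F{\left(U \right)} = \frac{5 U}{3} \left(-3\right) = - 5 U$)
$b = \frac{4}{9}$ ($b = \left(- \frac{1}{9}\right) \left(-4\right) = \frac{4}{9} \approx 0.44444$)
$A{\left(r,X \right)} = r + 2 X$ ($A{\left(r,X \right)} = \left(X + r\right) + X = r + 2 X$)
$\sqrt{A{\left(34 - 34,b \right)} + F{\left(-39 \right)}} = \sqrt{\left(\left(34 - 34\right) + 2 \cdot \frac{4}{9}\right) - -195} = \sqrt{\left(\left(34 - 34\right) + \frac{8}{9}\right) + 195} = \sqrt{\left(0 + \frac{8}{9}\right) + 195} = \sqrt{\frac{8}{9} + 195} = \sqrt{\frac{1763}{9}} = \frac{\sqrt{1763}}{3}$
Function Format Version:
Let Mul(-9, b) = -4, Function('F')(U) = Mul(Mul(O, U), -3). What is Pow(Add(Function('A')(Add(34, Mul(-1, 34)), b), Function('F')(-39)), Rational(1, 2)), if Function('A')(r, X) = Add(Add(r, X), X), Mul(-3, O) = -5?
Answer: Mul(Rational(1, 3), Pow(1763, Rational(1, 2))) ≈ 13.996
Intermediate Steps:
O = Rational(5, 3) (O = Mul(Rational(-1, 3), -5) = Rational(5, 3) ≈ 1.6667)
Function('F')(U) = Mul(-5, U) (Function('F')(U) = Mul(Mul(Rational(5, 3), U), -3) = Mul(-5, U))
b = Rational(4, 9) (b = Mul(Rational(-1, 9), -4) = Rational(4, 9) ≈ 0.44444)
Function('A')(r, X) = Add(r, Mul(2, X)) (Function('A')(r, X) = Add(Add(X, r), X) = Add(r, Mul(2, X)))
Pow(Add(Function('A')(Add(34, Mul(-1, 34)), b), Function('F')(-39)), Rational(1, 2)) = Pow(Add(Add(Add(34, Mul(-1, 34)), Mul(2, Rational(4, 9))), Mul(-5, -39)), Rational(1, 2)) = Pow(Add(Add(Add(34, -34), Rational(8, 9)), 195), Rational(1, 2)) = Pow(Add(Add(0, Rational(8, 9)), 195), Rational(1, 2)) = Pow(Add(Rational(8, 9), 195), Rational(1, 2)) = Pow(Rational(1763, 9), Rational(1, 2)) = Mul(Rational(1, 3), Pow(1763, Rational(1, 2)))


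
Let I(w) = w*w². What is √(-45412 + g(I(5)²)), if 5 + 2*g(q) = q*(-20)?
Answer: I*√806658/2 ≈ 449.07*I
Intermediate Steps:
I(w) = w³
g(q) = -5/2 - 10*q (g(q) = -5/2 + (q*(-20))/2 = -5/2 + (-20*q)/2 = -5/2 - 10*q)
√(-45412 + g(I(5)²)) = √(-45412 + (-5/2 - 10*(5³)²)) = √(-45412 + (-5/2 - 10*125²)) = √(-45412 + (-5/2 - 10*15625)) = √(-45412 + (-5/2 - 156250)) = √(-45412 - 312505/2) = √(-403329/2) = I*√806658/2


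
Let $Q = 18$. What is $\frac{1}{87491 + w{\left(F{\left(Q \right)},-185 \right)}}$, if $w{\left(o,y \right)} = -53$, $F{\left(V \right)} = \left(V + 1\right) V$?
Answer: $\frac{1}{87438} \approx 1.1437 \cdot 10^{-5}$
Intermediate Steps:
$F{\left(V \right)} = V \left(1 + V\right)$ ($F{\left(V \right)} = \left(1 + V\right) V = V \left(1 + V\right)$)
$\frac{1}{87491 + w{\left(F{\left(Q \right)},-185 \right)}} = \frac{1}{87491 - 53} = \frac{1}{87438}$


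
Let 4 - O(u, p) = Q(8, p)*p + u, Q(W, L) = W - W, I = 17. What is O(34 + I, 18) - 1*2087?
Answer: -2134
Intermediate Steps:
Q(W, L) = 0
O(u, p) = 4 - u (O(u, p) = 4 - (0*p + u) = 4 - (0 + u) = 4 - u)
O(34 + I, 18) - 1*2087 = (4 - (34 + 17)) - 1*2087 = (4 - 1*51) - 2087 = (4 - 51) - 2087 = -47 - 2087 = -2134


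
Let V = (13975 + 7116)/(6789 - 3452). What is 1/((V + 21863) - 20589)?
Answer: 3337/4272429 ≈ 0.00078105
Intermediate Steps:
V = 21091/3337 ≈ 6.3204
1/((V + 21863) - 20589) = 1/((21091/3337 + 21863) - 20589) = 1/(72977922/3337 - 20589) = 1/(4272429/3337) = 3337/4272429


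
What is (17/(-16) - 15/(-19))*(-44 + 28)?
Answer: 83/19 ≈ 4.3684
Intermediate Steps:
(17/(-16) - 15/(-19))*(-44 + 28) = (17*(-1/16) - 15*(-1/19))*(-16) = (-17/16 + 15/19)*(-16) = -83/304*(-16) = 83/19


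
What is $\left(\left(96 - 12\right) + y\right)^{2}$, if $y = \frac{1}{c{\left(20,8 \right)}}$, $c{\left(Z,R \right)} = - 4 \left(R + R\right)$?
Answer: $\frac{28890625}{4096} \approx 7053.4$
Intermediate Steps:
$c{\left(Z,R \right)} = - 8 R$ ($c{\left(Z,R \right)} = - 4 \cdot 2 R = - 8 R$)
$y = - \frac{1}{64}$ ($y = \frac{1}{\left(-8\right) 8} = \frac{1}{-64} = - \frac{1}{64} \approx -0.015625$)
$\left(\left(96 - 12\right) + y\right)^{2} = \left(\left(96 - 12\right) - \frac{1}{64}\right)^{2} = \left(84 - \frac{1}{64}\right)^{2} = \left(\frac{5375}{64}\right)^{2} = \frac{28890625}{4096}$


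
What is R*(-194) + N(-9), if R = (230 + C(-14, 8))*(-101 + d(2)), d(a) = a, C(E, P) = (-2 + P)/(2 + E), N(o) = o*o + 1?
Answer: 4407859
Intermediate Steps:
N(o) = 1 + o² (N(o) = o² + 1 = 1 + o²)
C(E, P) = (-2 + P)/(2 + E)
R = -45441/2 (R = (230 + (-2 + 8)/(2 - 14))*(-101 + 2) = (230 + 6/(-12))*(-99) = (230 - 1/12*6)*(-99) = (230 - ½)*(-99) = (459/2)*(-99) = -45441/2 ≈ -22721.)
R*(-194) + N(-9) = -45441/2*(-194) + (1 + (-9)²) = 4407777 + (1 + 81) = 4407777 + 82 = 4407859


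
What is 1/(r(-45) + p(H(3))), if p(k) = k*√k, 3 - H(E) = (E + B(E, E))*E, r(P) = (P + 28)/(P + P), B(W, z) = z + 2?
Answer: 1530/75014389 + 170100*I*√21/75014389 ≈ 2.0396e-5 + 0.010391*I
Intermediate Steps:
B(W, z) = 2 + z
r(P) = (28 + P)/(2*P) (r(P) = (28 + P)/((2*P)) = (28 + P)*(1/(2*P)) = (28 + P)/(2*P))
H(E) = 3 - E*(2 + 2*E) (H(E) = 3 - (E + (2 + E))*E = 3 - (2 + 2*E)*E = 3 - E*(2 + 2*E))
p(k) = k^(3/2)
1/(r(-45) + p(H(3))) = 1/((½)*(28 - 45)/(-45) + (3 - 1*3² - 1*3*(2 + 3))^(3/2)) = 1/((½)*(-1/45)*(-17) + (3 - 1*9 - 1*3*5)^(3/2)) = 1/(17/90 + (3 - 9 - 15)^(3/2)) = 1/(17/90 + (-21)^(3/2)) = 1/(17/90 - 21*I*√21)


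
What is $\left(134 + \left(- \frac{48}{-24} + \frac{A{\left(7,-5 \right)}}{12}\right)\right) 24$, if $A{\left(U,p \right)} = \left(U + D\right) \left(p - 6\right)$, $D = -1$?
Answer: $3132$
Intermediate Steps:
$A{\left(U,p \right)} = \left(-1 + U\right) \left(-6 + p\right)$ ($A{\left(U,p \right)} = \left(U - 1\right) \left(p - 6\right) = \left(-1 + U\right) \left(-6 + p\right)$)
$\left(134 + \left(- \frac{48}{-24} + \frac{A{\left(7,-5 \right)}}{12}\right)\right) 24 = \left(134 + \left(- \frac{48}{-24} + \frac{6 - -5 - 42 + 7 \left(-5\right)}{12}\right)\right) 24 = \left(134 + \left(\left(-48\right) \left(- \frac{1}{24}\right) + \left(6 + 5 - 42 - 35\right) \frac{1}{12}\right)\right) 24 = \left(134 + \left(2 - \frac{11}{2}\right)\right) 24 = \left(134 - \frac{7}{2}\right) 24 = \frac{261}{2} \cdot 24 = 3132$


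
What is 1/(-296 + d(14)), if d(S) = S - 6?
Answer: -1/288 ≈ -0.0034722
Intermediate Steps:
d(S) = -6 + S
1/(-296 + d(14)) = 1/(-296 + (-6 + 14)) = 1/(-296 + 8) = 1/(-288) = -1/288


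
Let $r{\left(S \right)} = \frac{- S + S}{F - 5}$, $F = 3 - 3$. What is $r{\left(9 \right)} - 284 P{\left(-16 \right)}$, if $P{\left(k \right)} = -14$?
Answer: $3976$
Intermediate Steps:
$F = 0$
$r{\left(S \right)} = 0$ ($r{\left(S \right)} = \frac{- S + S}{0 - 5} = \frac{0}{-5} = 0 \left(- \frac{1}{5}\right) = 0$)
$r{\left(9 \right)} - 284 P{\left(-16 \right)} = 0 - -3976 = 0 + 3976 = 3976$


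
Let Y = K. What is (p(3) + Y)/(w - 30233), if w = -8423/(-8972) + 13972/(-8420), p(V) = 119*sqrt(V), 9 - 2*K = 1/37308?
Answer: -1585347813065/10651356786635694 - 2247441140*sqrt(3)/570995860761 ≈ -0.0069662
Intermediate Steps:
K = 335771/74616 (K = 9/2 - 1/2/37308 = 9/2 - 1/2*1/37308 = 9/2 - 1/74616 = 335771/74616 ≈ 4.5000)
Y = 335771/74616 ≈ 4.5000
w = -13608781/18886060 (w = -8423*(-1/8972) + 13972*(-1/8420) = 8423/8972 - 3493/2105 = -13608781/18886060 ≈ -0.72057)
(p(3) + Y)/(w - 30233) = (119*sqrt(3) + 335771/74616)/(-13608781/18886060 - 30233) = (335771/74616 + 119*sqrt(3))/(-570995860761/18886060) = (335771/74616 + 119*sqrt(3))*(-18886060/570995860761) = -1585347813065/10651356786635694 - 2247441140*sqrt(3)/570995860761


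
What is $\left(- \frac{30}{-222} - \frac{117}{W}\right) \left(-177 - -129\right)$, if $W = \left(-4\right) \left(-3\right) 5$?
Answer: $\frac{16116}{185} \approx 87.114$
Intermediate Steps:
$W = 60$ ($W = 12 \cdot 5 = 60$)
$\left(- \frac{30}{-222} - \frac{117}{W}\right) \left(-177 - -129\right) = \left(- \frac{30}{-222} - \frac{117}{60}\right) \left(-177 - -129\right) = \left(\left(-30\right) \left(- \frac{1}{222}\right) - \frac{39}{20}\right) \left(-177 + 129\right) = \left(\frac{5}{37} - \frac{39}{20}\right) \left(-48\right) = \left(- \frac{1343}{740}\right) \left(-48\right) = \frac{16116}{185}$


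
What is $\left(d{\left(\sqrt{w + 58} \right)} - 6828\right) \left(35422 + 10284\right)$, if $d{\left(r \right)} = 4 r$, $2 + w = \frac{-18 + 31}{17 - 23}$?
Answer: $-312080568 + \frac{91412 \sqrt{1938}}{3} \approx -3.1074 \cdot 10^{8}$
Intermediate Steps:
$w = - \frac{25}{6}$ ($w = -2 + \frac{-18 + 31}{17 - 23} = -2 + \frac{13}{-6} = -2 + 13 \left(- \frac{1}{6}\right) = -2 - \frac{13}{6} = - \frac{25}{6} \approx -4.1667$)
$\left(d{\left(\sqrt{w + 58} \right)} - 6828\right) \left(35422 + 10284\right) = \left(4 \sqrt{- \frac{25}{6} + 58} - 6828\right) \left(35422 + 10284\right) = \left(4 \sqrt{\frac{323}{6}} - 6828\right) 45706 = \left(4 \frac{\sqrt{1938}}{6} - 6828\right) 45706 = \left(\frac{2 \sqrt{1938}}{3} - 6828\right) 45706 = \left(-6828 + \frac{2 \sqrt{1938}}{3}\right) 45706 = -312080568 + \frac{91412 \sqrt{1938}}{3}$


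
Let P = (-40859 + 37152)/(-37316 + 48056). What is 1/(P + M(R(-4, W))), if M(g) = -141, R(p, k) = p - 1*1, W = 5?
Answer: -10740/1518047 ≈ -0.0070749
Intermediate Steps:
R(p, k) = -1 + p (R(p, k) = p - 1 = -1 + p)
P = -3707/10740 ≈ -0.34516
1/(P + M(R(-4, W))) = 1/(-3707/10740 - 141) = 1/(-1518047/10740) = -10740/1518047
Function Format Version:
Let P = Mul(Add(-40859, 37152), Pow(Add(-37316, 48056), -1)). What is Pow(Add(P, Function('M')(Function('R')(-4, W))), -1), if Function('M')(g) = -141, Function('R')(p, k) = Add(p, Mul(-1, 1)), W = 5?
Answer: Rational(-10740, 1518047) ≈ -0.0070749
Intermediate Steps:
Function('R')(p, k) = Add(-1, p) (Function('R')(p, k) = Add(p, -1) = Add(-1, p))
P = Rational(-3707, 10740) (P = Mul(-3707, Pow(10740, -1)) = Mul(-3707, Rational(1, 10740)) = Rational(-3707, 10740) ≈ -0.34516)
Pow(Add(P, Function('M')(Function('R')(-4, W))), -1) = Pow(Add(Rational(-3707, 10740), -141), -1) = Pow(Rational(-1518047, 10740), -1) = Rational(-10740, 1518047)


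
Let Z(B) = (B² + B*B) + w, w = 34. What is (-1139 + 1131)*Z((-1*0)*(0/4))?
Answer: -272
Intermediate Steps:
Z(B) = 34 + 2*B² (Z(B) = (B² + B*B) + 34 = (B² + B²) + 34 = 2*B² + 34 = 34 + 2*B²)
(-1139 + 1131)*Z((-1*0)*(0/4)) = (-1139 + 1131)*(34 + 2*((-1*0)*(0/4))²) = -8*(34 + 2*(0*(0*(¼)))²) = -8*(34 + 2*(0*0)²) = -8*(34 + 2*0²) = -8*(34 + 2*0) = -8*(34 + 0) = -8*34 = -272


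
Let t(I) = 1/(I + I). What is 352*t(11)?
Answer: 16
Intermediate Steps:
t(I) = 1/(2*I)
352*t(11) = 352*((½)/11) = 352*((½)*(1/11)) = 352*(1/22) = 16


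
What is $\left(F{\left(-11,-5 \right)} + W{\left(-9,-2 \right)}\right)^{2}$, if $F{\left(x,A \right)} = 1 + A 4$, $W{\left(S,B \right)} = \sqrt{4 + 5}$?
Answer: $256$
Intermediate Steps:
$W{\left(S,B \right)} = 3$ ($W{\left(S,B \right)} = \sqrt{9} = 3$)
$F{\left(x,A \right)} = 1 + 4 A$
$\left(F{\left(-11,-5 \right)} + W{\left(-9,-2 \right)}\right)^{2} = \left(\left(1 + 4 \left(-5\right)\right) + 3\right)^{2} = \left(\left(1 - 20\right) + 3\right)^{2} = \left(-19 + 3\right)^{2} = \left(-16\right)^{2} = 256$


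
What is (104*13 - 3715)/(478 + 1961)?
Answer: -2363/2439 ≈ -0.96884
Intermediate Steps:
(104*13 - 3715)/(478 + 1961) = (1352 - 3715)/2439 = -2363*1/2439 = -2363/2439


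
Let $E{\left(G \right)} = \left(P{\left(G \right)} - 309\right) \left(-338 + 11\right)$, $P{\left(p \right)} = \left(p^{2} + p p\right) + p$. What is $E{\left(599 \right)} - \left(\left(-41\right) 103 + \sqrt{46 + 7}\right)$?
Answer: $-234746461 - \sqrt{53} \approx -2.3475 \cdot 10^{8}$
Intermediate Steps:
$P{\left(p \right)} = p + 2 p^{2}$ ($P{\left(p \right)} = \left(p^{2} + p^{2}\right) + p = 2 p^{2} + p = p + 2 p^{2}$)
$E{\left(G \right)} = 101043 - 327 G \left(1 + 2 G\right)$ ($E{\left(G \right)} = \left(G \left(1 + 2 G\right) - 309\right) \left(-338 + 11\right) = \left(-309 + G \left(1 + 2 G\right)\right) \left(-327\right) = 101043 - 327 G \left(1 + 2 G\right)$)
$E{\left(599 \right)} - \left(\left(-41\right) 103 + \sqrt{46 + 7}\right) = \left(101043 - 195873 \left(1 + 2 \cdot 599\right)\right) - \left(\left(-41\right) 103 + \sqrt{46 + 7}\right) = \left(101043 - 195873 \left(1 + 1198\right)\right) - \left(-4223 + \sqrt{53}\right) = \left(101043 - 195873 \cdot 1199\right) + \left(4223 - \sqrt{53}\right) = \left(101043 - 234851727\right) + \left(4223 - \sqrt{53}\right) = -234750684 + \left(4223 - \sqrt{53}\right) = -234746461 - \sqrt{53}$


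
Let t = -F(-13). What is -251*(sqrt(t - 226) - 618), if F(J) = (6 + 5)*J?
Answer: 155118 - 251*I*sqrt(83) ≈ 1.5512e+5 - 2286.7*I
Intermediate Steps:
F(J) = 11*J
t = 143 (t = -11*(-13) = -1*(-143) = 143)
-251*(sqrt(t - 226) - 618) = -251*(sqrt(143 - 226) - 618) = -251*(sqrt(-83) - 618) = -251*(I*sqrt(83) - 618) = -251*(-618 + I*sqrt(83)) = 155118 - 251*I*sqrt(83)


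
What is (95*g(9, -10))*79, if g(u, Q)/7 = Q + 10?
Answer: 0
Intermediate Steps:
g(u, Q) = 70 + 7*Q (g(u, Q) = 7*(Q + 10) = 7*(10 + Q) = 70 + 7*Q)
(95*g(9, -10))*79 = (95*(70 + 7*(-10)))*79 = (95*(70 - 70))*79 = (95*0)*79 = 0*79 = 0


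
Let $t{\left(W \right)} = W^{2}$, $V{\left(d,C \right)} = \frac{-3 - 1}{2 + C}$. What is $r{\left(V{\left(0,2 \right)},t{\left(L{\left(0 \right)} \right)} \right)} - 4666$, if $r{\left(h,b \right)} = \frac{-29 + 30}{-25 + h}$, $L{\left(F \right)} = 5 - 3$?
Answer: $- \frac{121317}{26} \approx -4666.0$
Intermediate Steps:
$L{\left(F \right)} = 2$ ($L{\left(F \right)} = 5 - 3 = 2$)
$V{\left(d,C \right)} = - \frac{4}{2 + C}$
$r{\left(h,b \right)} = \frac{1}{-25 + h}$ ($r{\left(h,b \right)} = 1 \frac{1}{-25 + h} = \frac{1}{-25 + h}$)
$r{\left(V{\left(0,2 \right)},t{\left(L{\left(0 \right)} \right)} \right)} - 4666 = \frac{1}{-25 - \frac{4}{2 + 2}} - 4666 = \frac{1}{-25 - \frac{4}{4}} - 4666 = \frac{1}{-25 - 1} - 4666 = \frac{1}{-26} - 4666 = - \frac{1}{26} - 4666 = - \frac{121317}{26}$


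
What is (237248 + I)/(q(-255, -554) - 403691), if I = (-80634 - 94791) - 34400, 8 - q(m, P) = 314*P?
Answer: -27423/229727 ≈ -0.11937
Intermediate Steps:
q(m, P) = 8 - 314*P
I = -209825 (I = -175425 - 34400 = -209825)
(237248 + I)/(q(-255, -554) - 403691) = (237248 - 209825)/((8 - 314*(-554)) - 403691) = 27423/((8 + 173956) - 403691) = 27423/(173964 - 403691) = 27423/(-229727) = 27423*(-1/229727) = -27423/229727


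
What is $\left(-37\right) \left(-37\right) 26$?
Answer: $35594$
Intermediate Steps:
$\left(-37\right) \left(-37\right) 26 = 1369 \cdot 26 = 35594$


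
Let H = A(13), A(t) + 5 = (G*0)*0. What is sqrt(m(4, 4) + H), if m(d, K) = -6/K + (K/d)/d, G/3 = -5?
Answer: 5*I/2 ≈ 2.5*I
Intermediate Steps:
G = -15 (G = 3*(-5) = -15)
A(t) = -5 (A(t) = -5 - 15*0*0 = -5 + 0*0 = -5 + 0 = -5)
H = -5
m(d, K) = -6/K + K/d**2
sqrt(m(4, 4) + H) = sqrt((-6/4 + 4/4**2) - 5) = sqrt((-6*1/4 + 4*(1/16)) - 5) = sqrt((-3/2 + 1/4) - 5) = sqrt(-5/4 - 5) = sqrt(-25/4) = 5*I/2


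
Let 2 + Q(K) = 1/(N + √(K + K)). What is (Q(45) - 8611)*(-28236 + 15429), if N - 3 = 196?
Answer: 4358325119508/39511 + 38421*√10/39511 ≈ 1.1031e+8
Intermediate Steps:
N = 199 (N = 3 + 196 = 199)
Q(K) = -2 + 1/(199 + √2*√K) (Q(K) = -2 + 1/(199 + √(K + K)) = -2 + 1/(199 + √(2*K)) = -2 + 1/(199 + √2*√K))
(Q(45) - 8611)*(-28236 + 15429) = ((-397 - 2*√2*√45)/(199 + √2*√45) - 8611)*(-28236 + 15429) = ((-397 - 2*√2*3*√5)/(199 + √2*(3*√5)) - 8611)*(-12807) = ((-397 - 6*√10)/(199 + 3*√10) - 8611)*(-12807) = (-8611 + (-397 - 6*√10)/(199 + 3*√10))*(-12807) = 110281077 - 12807*(-397 - 6*√10)/(199 + 3*√10)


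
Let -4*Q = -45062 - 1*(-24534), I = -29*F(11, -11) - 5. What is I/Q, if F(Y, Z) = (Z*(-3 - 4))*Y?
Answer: -6142/1283 ≈ -4.7872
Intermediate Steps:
F(Y, Z) = -7*Y*Z (F(Y, Z) = (Z*(-7))*Y = (-7*Z)*Y = -7*Y*Z)
I = -24568 (I = -(-203)*11*(-11) - 5 = -29*847 - 5 = -24563 - 5 = -24568)
Q = 5132 (Q = -(-45062 - 1*(-24534))/4 = -(-45062 + 24534)/4 = -¼*(-20528) = 5132)
I/Q = -24568/5132 = -24568*1/5132 = -6142/1283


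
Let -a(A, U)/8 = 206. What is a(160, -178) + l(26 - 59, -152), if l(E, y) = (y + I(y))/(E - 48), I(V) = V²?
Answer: -156440/81 ≈ -1931.4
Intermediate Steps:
a(A, U) = -1648 (a(A, U) = -8*206 = -1648)
l(E, y) = (y + y²)/(-48 + E) (l(E, y) = (y + y²)/(E - 48) = (y + y²)/(-48 + E))
a(160, -178) + l(26 - 59, -152) = -1648 - 152*(1 - 152)/(-48 + (26 - 59)) = -1648 - 152*(-151)/(-48 - 33) = -1648 - 152*(-151)/(-81) = -1648 - 152*(-1/81)*(-151) = -1648 - 22952/81 = -156440/81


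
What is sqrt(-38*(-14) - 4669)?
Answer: I*sqrt(4137) ≈ 64.319*I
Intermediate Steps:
sqrt(-38*(-14) - 4669) = sqrt(532 - 4669) = sqrt(-4137) = I*sqrt(4137)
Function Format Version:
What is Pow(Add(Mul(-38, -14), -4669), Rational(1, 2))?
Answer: Mul(I, Pow(4137, Rational(1, 2))) ≈ Mul(64.319, I)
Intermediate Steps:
Pow(Add(Mul(-38, -14), -4669), Rational(1, 2)) = Pow(Add(532, -4669), Rational(1, 2)) = Pow(-4137, Rational(1, 2)) = Mul(I, Pow(4137, Rational(1, 2)))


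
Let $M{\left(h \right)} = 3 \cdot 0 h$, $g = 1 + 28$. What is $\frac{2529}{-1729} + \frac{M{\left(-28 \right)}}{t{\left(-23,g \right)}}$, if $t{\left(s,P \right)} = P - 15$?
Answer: $- \frac{2529}{1729} \approx -1.4627$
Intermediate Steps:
$g = 29$
$t{\left(s,P \right)} = -15 + P$ ($t{\left(s,P \right)} = P - 15 = -15 + P$)
$M{\left(h \right)} = 0$ ($M{\left(h \right)} = 0 h = 0$)
$\frac{2529}{-1729} + \frac{M{\left(-28 \right)}}{t{\left(-23,g \right)}} = \frac{2529}{-1729} + \frac{0}{-15 + 29} = 2529 \left(- \frac{1}{1729}\right) + \frac{0}{14} = - \frac{2529}{1729} + 0 \cdot \frac{1}{14} = - \frac{2529}{1729} + 0 = - \frac{2529}{1729}$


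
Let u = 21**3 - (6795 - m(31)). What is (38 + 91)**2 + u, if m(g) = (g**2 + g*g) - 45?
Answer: 20984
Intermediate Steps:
m(g) = -45 + 2*g**2 (m(g) = (g**2 + g**2) - 45 = 2*g**2 - 45 = -45 + 2*g**2)
u = 4343 (u = 21**3 - (6795 - (-45 + 2*31**2)) = 9261 - (6795 - (-45 + 2*961)) = 9261 - (6795 - (-45 + 1922)) = 9261 - (6795 - 1*1877) = 9261 - (6795 - 1877) = 9261 - 1*4918 = 9261 - 4918 = 4343)
(38 + 91)**2 + u = (38 + 91)**2 + 4343 = 129**2 + 4343 = 16641 + 4343 = 20984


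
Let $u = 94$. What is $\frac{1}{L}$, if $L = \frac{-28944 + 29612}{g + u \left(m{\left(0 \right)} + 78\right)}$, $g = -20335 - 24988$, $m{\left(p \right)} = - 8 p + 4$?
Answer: $- \frac{37615}{668} \approx -56.31$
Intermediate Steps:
$m{\left(p \right)} = 4 - 8 p$
$g = -45323$
$L = - \frac{668}{37615}$ ($L = \frac{-28944 + 29612}{-45323 + 94 \left(\left(4 - 0\right) + 78\right)} = \frac{668}{-45323 + 94 \left(\left(4 + 0\right) + 78\right)} = \frac{668}{-45323 + 94 \left(4 + 78\right)} = \frac{668}{-45323 + 94 \cdot 82} = \frac{668}{-45323 + 7708} = \frac{668}{-37615} = 668 \left(- \frac{1}{37615}\right) = - \frac{668}{37615} \approx -0.017759$)
$\frac{1}{L} = \frac{1}{- \frac{668}{37615}} = - \frac{37615}{668}$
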